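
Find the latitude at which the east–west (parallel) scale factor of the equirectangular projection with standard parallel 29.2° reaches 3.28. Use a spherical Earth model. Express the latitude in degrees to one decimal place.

74.6°

The equidistant cylindrical projection with φ₀ = 29.2° has h = 1 (meridians true) and k = cos φ₀ / cos φ along parallels.
k = cos φ₀ / cos φ = 3.28  ⇒  cos φ = cos 29.2° / 3.28 = 0.2661.
φ = arccos(0.2661) ≈ 74.6°.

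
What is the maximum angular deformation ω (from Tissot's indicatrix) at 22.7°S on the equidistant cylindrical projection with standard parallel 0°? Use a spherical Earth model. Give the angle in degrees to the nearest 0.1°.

4.6°

In the plate carrée (x = Rλ, y = Rφ), meridians are true-scale (h = 1) and parallels are stretched by k = sec φ.
At 22.7°: h = 1.000, k = 1.084; principal scales a = 1.084, b = 1.000.
sin(ω/2) = (a − b)/(a + b) = 0.08397/2.084 = 0.04029, so ω = 2 arcsin(0.04029) ≈ 4.6°.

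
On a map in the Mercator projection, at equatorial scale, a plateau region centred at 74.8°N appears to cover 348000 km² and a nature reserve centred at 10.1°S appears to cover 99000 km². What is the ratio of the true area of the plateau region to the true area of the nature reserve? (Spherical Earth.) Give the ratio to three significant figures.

On Mercator the areal scale is sec²φ, so true area = apparent × cos²φ.
True area of plateau region: 348000 × cos²(74.8°) = 348000 × 0.06874 = 23920 km².
True area of nature reserve: 99000 × cos²(10.1°) = 99000 × 0.9692 = 95960 km².
Ratio = 23920 / 95960 ≈ 0.249.

0.249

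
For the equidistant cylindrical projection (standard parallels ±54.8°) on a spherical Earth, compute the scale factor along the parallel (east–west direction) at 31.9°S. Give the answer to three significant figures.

0.679

In the equirectangular projection with standard parallel φ₀ = 54.8° (x = Rλ cos φ₀, y = Rφ), meridians are true-scale (h = 1) and the parallel scale is k = cos φ₀ / cos φ.
k = cos 54.8° / cos 31.9° = 0.5764/0.8490 = 0.6790.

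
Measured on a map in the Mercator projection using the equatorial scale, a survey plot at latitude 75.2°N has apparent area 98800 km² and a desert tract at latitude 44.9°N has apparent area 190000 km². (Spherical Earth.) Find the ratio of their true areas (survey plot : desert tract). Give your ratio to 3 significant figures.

On Mercator the areal scale is sec²φ, so true area = apparent × cos²φ.
True area of survey plot: 98800 × cos²(75.2°) = 98800 × 0.06525 = 6447 km².
True area of desert tract: 190000 × cos²(44.9°) = 190000 × 0.5017 = 95330 km².
Ratio = 6447 / 95330 ≈ 0.0676.

0.0676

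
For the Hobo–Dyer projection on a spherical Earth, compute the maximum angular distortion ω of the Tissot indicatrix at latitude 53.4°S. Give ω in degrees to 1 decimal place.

Hobo–Dyer is a cylindrical equal-area projection with standard parallels at ±37.5°. For cylindrical equal-area with standard parallel φ₀, h = cos φ / cos φ₀ and k = cos φ₀ / cos φ, so h·k = 1.
At 53.4°: h = 0.7515, k = 1.331; principal scales a = 1.331, b = 0.7515.
sin(ω/2) = (a − b)/(a + b) = 0.5791/2.082 = 0.2781, so ω = 2 arcsin(0.2781) ≈ 32.3°.

32.3°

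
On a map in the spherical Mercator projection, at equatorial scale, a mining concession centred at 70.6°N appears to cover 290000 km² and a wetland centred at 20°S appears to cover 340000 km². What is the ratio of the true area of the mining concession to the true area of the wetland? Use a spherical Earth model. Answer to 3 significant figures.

On Mercator the areal scale is sec²φ, so true area = apparent × cos²φ.
True area of mining concession: 290000 × cos²(70.6°) = 290000 × 0.1103 = 32000 km².
True area of wetland: 340000 × cos²(20°) = 340000 × 0.8830 = 300200 km².
Ratio = 32000 / 300200 ≈ 0.107.

0.107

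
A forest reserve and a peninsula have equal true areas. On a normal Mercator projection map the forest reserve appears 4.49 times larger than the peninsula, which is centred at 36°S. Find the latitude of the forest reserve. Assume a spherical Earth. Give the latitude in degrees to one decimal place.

67.6°

Mercator areal scale is sec²φ, so apparent-area ratio = sec²φ₁ / sec²φ₂ = cos²φ₂ / cos²φ₁.
cos²φ₂ / cos²φ₁ = 4.49  ⇒  cos φ₁ = cos 36° / √4.49 = 0.8090/2.119 = 0.3818.
φ₁ = arccos(0.3818) ≈ 67.6°.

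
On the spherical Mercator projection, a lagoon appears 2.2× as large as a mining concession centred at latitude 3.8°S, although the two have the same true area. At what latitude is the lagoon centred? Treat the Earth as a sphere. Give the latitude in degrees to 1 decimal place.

For equal true areas on Mercator, apparent areas scale as sec²φ, so the ratio is cos²φ₂ / cos²φ₁.
cos²φ₂ / cos²φ₁ = 2.2  ⇒  cos φ₁ = cos 3.8° / √2.2 = 0.9978/1.483 = 0.6727.
φ₁ = arccos(0.6727) ≈ 47.7°.

47.7°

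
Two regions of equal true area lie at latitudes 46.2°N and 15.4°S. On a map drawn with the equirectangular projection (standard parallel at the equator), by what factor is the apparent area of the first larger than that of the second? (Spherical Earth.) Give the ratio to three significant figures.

1.39

For the equirectangular projection with φ₀ = 0 (plate carrée), h = 1 along meridians and k = sec φ along parallels.
Areal scale at 46.2°: h·k = 1.000 × 1.445 = 1.445.
Areal scale at 15.4°: h·k = 1.000 × 1.037 = 1.037.
Ratio = 1.445/1.037 ≈ 1.39.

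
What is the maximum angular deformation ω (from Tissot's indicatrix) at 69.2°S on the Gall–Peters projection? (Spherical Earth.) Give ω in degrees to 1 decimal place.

73.3°

The Gall–Peters projection is cylindrical equal-area with φ₀ = 45°. For cylindrical equal-area with standard parallel φ₀, h = cos φ / cos φ₀ and k = cos φ₀ / cos φ, so h·k = 1.
At 69.2°: h = 0.5022, k = 1.991; principal scales a = 1.991, b = 0.5022.
sin(ω/2) = (a − b)/(a + b) = 1.489/2.493 = 0.5972, so ω = 2 arcsin(0.5972) ≈ 73.3°.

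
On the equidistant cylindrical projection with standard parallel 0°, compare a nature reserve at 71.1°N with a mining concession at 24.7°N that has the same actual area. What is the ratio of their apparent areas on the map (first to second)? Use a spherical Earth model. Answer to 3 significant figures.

In the plate carrée (x = Rλ, y = Rφ), meridians are true-scale (h = 1) and parallels are stretched by k = sec φ.
Areal scale at 71.1°: h·k = 1.000 × 3.087 = 3.087.
Areal scale at 24.7°: h·k = 1.000 × 1.101 = 1.101.
Ratio = 3.087/1.101 ≈ 2.80.

2.80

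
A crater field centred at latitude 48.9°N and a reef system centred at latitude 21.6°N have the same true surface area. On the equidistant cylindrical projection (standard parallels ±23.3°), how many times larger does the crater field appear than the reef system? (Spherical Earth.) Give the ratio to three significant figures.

1.41

The equidistant cylindrical projection with φ₀ = 23.3° has h = 1 (meridians true) and k = cos φ₀ / cos φ along parallels.
Areal scale at 48.9°: h·k = 1.000 × 1.397 = 1.397.
Areal scale at 21.6°: h·k = 1.000 × 0.9878 = 0.9878.
Ratio = 1.397/0.9878 ≈ 1.41.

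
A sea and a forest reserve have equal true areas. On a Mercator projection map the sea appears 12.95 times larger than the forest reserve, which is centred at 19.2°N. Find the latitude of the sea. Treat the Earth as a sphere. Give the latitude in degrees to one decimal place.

For equal true areas on Mercator, apparent areas scale as sec²φ, so the ratio is cos²φ₂ / cos²φ₁.
cos²φ₂ / cos²φ₁ = 12.95  ⇒  cos φ₁ = cos 19.2° / √12.95 = 0.9444/3.599 = 0.2624.
φ₁ = arccos(0.2624) ≈ 74.8°.

74.8°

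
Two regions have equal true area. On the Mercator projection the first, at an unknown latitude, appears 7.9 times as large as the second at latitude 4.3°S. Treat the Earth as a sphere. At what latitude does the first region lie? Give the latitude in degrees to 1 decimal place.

For equal true areas on Mercator, apparent areas scale as sec²φ, so the ratio is cos²φ₂ / cos²φ₁.
cos²φ₂ / cos²φ₁ = 7.9  ⇒  cos φ₁ = cos 4.3° / √7.9 = 0.9972/2.811 = 0.3548.
φ₁ = arccos(0.3548) ≈ 69.2°.

69.2°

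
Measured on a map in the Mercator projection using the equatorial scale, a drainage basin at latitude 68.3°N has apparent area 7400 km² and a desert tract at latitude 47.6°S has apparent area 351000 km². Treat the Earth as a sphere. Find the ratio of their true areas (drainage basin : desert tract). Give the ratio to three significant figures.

0.00634

On Mercator the areal scale is sec²φ, so true area = apparent × cos²φ.
True area of drainage basin: 7400 × cos²(68.3°) = 7400 × 0.1367 = 1012 km².
True area of desert tract: 351000 × cos²(47.6°) = 351000 × 0.4547 = 159600 km².
Ratio = 1012 / 159600 ≈ 0.00634.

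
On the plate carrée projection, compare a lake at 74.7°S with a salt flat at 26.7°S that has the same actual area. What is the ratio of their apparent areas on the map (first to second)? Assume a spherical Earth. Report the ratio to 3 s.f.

3.39

In the plate carrée (x = Rλ, y = Rφ), meridians are true-scale (h = 1) and parallels are stretched by k = sec φ.
Areal scale at 74.7°: h·k = 1.000 × 3.790 = 3.790.
Areal scale at 26.7°: h·k = 1.000 × 1.119 = 1.119.
Ratio = 3.790/1.119 ≈ 3.39.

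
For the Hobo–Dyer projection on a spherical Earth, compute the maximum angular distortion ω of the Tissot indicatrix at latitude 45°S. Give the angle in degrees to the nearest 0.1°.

13.2°

The Hobo–Dyer projection is cylindrical equal-area with φ₀ = 37.5°. Cylindrical equal-area (φ₀ = 37.5°): h = cos φ / cos 37.5° along meridians, k = cos 37.5° / cos φ along parallels; h·k = 1.
At 45°: h = 0.8913, k = 1.122; principal scales a = 1.122, b = 0.8913.
sin(ω/2) = (a − b)/(a + b) = 0.2307/2.013 = 0.1146, so ω = 2 arcsin(0.1146) ≈ 13.2°.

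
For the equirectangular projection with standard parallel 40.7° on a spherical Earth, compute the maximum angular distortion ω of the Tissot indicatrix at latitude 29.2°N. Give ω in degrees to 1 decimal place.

8.1°

The equidistant cylindrical projection with φ₀ = 40.7° has h = 1 (meridians true) and k = cos φ₀ / cos φ along parallels.
At 29.2°: h = 1.000, k = 0.8685; principal scales a = 1.000, b = 0.8685.
sin(ω/2) = (a − b)/(a + b) = 0.1315/1.869 = 0.07038, so ω = 2 arcsin(0.07038) ≈ 8.1°.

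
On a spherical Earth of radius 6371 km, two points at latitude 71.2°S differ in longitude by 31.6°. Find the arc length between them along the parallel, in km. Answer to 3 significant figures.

1130 km

Arc length along a parallel = R cos φ · Δλ (with Δλ in radians).
= 6371 × cos 71.2° × (31.6° × π/180) = 6371 × 0.3223 × 0.5515 ≈ 1130 km.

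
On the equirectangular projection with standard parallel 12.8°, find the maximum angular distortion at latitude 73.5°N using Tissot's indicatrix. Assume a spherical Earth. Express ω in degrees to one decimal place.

With standard parallel φ₀ = 12.8°, the equirectangular projection gives x = Rλ cos φ₀, y = Rφ, so h = 1 and k = cos 12.8° / cos φ.
At 73.5°: h = 1.000, k = 3.433; principal scales a = 3.433, b = 1.000.
sin(ω/2) = (a − b)/(a + b) = 2.433/4.433 = 0.5489, so ω = 2 arcsin(0.5489) ≈ 66.6°.

66.6°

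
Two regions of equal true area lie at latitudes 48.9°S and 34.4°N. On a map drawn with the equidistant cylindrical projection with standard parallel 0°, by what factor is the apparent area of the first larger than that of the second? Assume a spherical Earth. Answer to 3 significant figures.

In the plate carrée (x = Rλ, y = Rφ), meridians are true-scale (h = 1) and parallels are stretched by k = sec φ.
Areal scale at 48.9°: h·k = 1.000 × 1.521 = 1.521.
Areal scale at 34.4°: h·k = 1.000 × 1.212 = 1.212.
Ratio = 1.521/1.212 ≈ 1.26.

1.26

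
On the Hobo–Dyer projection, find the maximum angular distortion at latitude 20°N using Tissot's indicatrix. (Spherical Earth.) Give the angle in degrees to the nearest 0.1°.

19.3°

The Hobo–Dyer projection is cylindrical equal-area with φ₀ = 37.5°. A cylindrical equal-area projection with standard parallel φ₀ has meridian scale h = cos φ / cos φ₀ and parallel scale k = cos φ₀ / cos φ (so areas are preserved, h·k = 1).
At 20°: h = 1.184, k = 0.8443; principal scales a = 1.184, b = 0.8443.
sin(ω/2) = (a − b)/(a + b) = 0.3402/2.029 = 0.1677, so ω = 2 arcsin(0.1677) ≈ 19.3°.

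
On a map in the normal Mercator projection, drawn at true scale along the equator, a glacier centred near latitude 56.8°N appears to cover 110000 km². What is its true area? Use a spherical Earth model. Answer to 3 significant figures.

33000 km²

The Mercator projection is conformal; its linear scale factor is the same in every direction and equals sec φ = 1/cos φ.
Areal scale = k² = sec²φ = 1/cos²(56.8°) = 1/0.5476² = 3.335.
True area = apparent / (areal scale) = 110000 / 3.335 ≈ 33000 km².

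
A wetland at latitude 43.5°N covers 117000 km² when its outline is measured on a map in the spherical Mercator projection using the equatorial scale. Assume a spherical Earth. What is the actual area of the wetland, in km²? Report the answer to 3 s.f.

61600 km²

The Mercator projection is conformal; its linear scale factor is the same in every direction and equals sec φ = 1/cos φ.
Areal scale = k² = sec²φ = 1/cos²(43.5°) = 1/0.7254² = 1.901.
True area = apparent / (areal scale) = 117000 / 1.901 ≈ 61600 km².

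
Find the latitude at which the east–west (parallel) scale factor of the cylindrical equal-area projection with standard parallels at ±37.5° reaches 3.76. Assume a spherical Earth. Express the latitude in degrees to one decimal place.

77.8°

Cylindrical equal-area (φ₀ = 37.5°): h = cos φ / cos 37.5° along meridians, k = cos 37.5° / cos φ along parallels; h·k = 1.
k = cos φ₀ / cos φ = 3.76  ⇒  cos φ = cos 37.5° / 3.76 = 0.2110.
φ = arccos(0.2110) ≈ 77.8°.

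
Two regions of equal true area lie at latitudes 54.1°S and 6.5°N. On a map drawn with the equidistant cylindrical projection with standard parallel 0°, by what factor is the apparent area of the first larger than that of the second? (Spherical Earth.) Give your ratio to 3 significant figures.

In the plate carrée (x = Rλ, y = Rφ), meridians are true-scale (h = 1) and parallels are stretched by k = sec φ.
Areal scale at 54.1°: h·k = 1.000 × 1.705 = 1.705.
Areal scale at 6.5°: h·k = 1.000 × 1.006 = 1.006.
Ratio = 1.705/1.006 ≈ 1.69.

1.69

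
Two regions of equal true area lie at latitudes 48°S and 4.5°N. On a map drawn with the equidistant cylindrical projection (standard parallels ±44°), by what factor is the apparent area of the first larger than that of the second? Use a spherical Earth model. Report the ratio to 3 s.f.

In the equirectangular projection with standard parallel φ₀ = 44° (x = Rλ cos φ₀, y = Rφ), meridians are true-scale (h = 1) and the parallel scale is k = cos φ₀ / cos φ.
Areal scale at 48°: h·k = 1.000 × 1.075 = 1.075.
Areal scale at 4.5°: h·k = 1.000 × 0.7216 = 0.7216.
Ratio = 1.075/0.7216 ≈ 1.49.

1.49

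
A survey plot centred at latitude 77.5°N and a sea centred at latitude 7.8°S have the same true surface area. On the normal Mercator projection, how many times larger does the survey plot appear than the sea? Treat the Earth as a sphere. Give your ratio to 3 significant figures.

Mercator areal scale is sec²φ.
At 77.5°: sec²(77.5°) = 1/0.2164² = 21.35.
At 7.8°: sec²(7.8°) = 1/0.9907² = 1.019.
Ratio = 21.35/1.019 = cos²(7.8°)/cos²(77.5°) ≈ 21.0.

21.0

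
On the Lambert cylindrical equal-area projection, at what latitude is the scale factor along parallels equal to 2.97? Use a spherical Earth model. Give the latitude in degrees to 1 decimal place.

The Lambert cylindrical equal-area projection is the cylindrical equal-area projection with its standard parallel at the equator (φ₀ = 0). Cylindrical equal-area (φ₀ = 0°): h = cos φ / cos 0° along meridians, k = cos 0° / cos φ along parallels; h·k = 1.
k = cos φ₀ / cos φ = 2.97  ⇒  cos φ = cos 0° / 2.97 = 0.3367.
φ = arccos(0.3367) ≈ 70.3°.

70.3°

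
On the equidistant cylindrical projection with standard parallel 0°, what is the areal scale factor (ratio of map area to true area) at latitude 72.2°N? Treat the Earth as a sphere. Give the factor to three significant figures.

3.27

For the equirectangular projection with φ₀ = 0 (plate carrée), h = 1 along meridians and k = sec φ along parallels.
Areal scale = h·k = 1 × sec φ; at 72.2°, h = 1.000, k = 3.271, so h·k = 3.271.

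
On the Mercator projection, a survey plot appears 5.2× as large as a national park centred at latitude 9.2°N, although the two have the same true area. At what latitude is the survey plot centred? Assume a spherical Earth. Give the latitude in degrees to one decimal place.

On Mercator, (apparent₁)/(apparent₂) = sec²φ₁ / sec²φ₂ when true areas are equal.
cos²φ₂ / cos²φ₁ = 5.2  ⇒  cos φ₁ = cos 9.2° / √5.2 = 0.9871/2.280 = 0.4329.
φ₁ = arccos(0.4329) ≈ 64.3°.

64.3°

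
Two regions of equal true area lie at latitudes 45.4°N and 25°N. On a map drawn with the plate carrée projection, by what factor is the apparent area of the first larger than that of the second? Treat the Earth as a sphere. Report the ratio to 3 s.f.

1.29

In the plate carrée (x = Rλ, y = Rφ), meridians are true-scale (h = 1) and parallels are stretched by k = sec φ.
Areal scale at 45.4°: h·k = 1.000 × 1.424 = 1.424.
Areal scale at 25°: h·k = 1.000 × 1.103 = 1.103.
Ratio = 1.424/1.103 ≈ 1.29.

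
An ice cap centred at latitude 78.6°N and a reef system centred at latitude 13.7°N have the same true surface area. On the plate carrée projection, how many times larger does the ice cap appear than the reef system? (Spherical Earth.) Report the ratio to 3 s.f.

4.92

For the equirectangular projection with φ₀ = 0 (plate carrée), h = 1 along meridians and k = sec φ along parallels.
Areal scale at 78.6°: h·k = 1.000 × 5.059 = 5.059.
Areal scale at 13.7°: h·k = 1.000 × 1.029 = 1.029.
Ratio = 5.059/1.029 ≈ 4.92.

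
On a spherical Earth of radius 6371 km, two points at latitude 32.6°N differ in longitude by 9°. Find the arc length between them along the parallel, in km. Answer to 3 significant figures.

Arc length along a parallel = R cos φ · Δλ (with Δλ in radians).
= 6371 × cos 32.6° × (9° × π/180) = 6371 × 0.8425 × 0.1571 ≈ 843 km.

843 km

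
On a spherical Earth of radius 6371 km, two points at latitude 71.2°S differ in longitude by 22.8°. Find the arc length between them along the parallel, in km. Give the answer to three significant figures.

817 km

Arc length along a parallel = R cos φ · Δλ (with Δλ in radians).
= 6371 × cos 71.2° × (22.8° × π/180) = 6371 × 0.3223 × 0.3979 ≈ 817 km.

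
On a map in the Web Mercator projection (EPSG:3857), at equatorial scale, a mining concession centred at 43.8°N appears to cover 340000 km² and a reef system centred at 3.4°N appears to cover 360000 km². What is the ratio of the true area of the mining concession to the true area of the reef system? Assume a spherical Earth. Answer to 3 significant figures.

Mercator's areal exaggeration is sec²φ; hence true area = (apparent area) · cos²φ.
True area of mining concession: 340000 × cos²(43.8°) = 340000 × 0.5209 = 177100 km².
True area of reef system: 360000 × cos²(3.4°) = 360000 × 0.9965 = 358700 km².
Ratio = 177100 / 358700 ≈ 0.494.

0.494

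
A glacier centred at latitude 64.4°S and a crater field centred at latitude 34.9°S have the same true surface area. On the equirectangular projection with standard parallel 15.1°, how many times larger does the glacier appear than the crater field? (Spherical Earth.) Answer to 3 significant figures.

1.90

With standard parallel φ₀ = 15.1°, the equirectangular projection gives x = Rλ cos φ₀, y = Rφ, so h = 1 and k = cos 15.1° / cos φ.
Areal scale at 64.4°: h·k = 1.000 × 2.234 = 2.234.
Areal scale at 34.9°: h·k = 1.000 × 1.177 = 1.177.
Ratio = 2.234/1.177 ≈ 1.90.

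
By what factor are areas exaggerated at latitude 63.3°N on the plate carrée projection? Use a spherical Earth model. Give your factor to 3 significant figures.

In the plate carrée (x = Rλ, y = Rφ), meridians are true-scale (h = 1) and parallels are stretched by k = sec φ.
Areal scale = h·k = 1 × sec φ; at 63.3°, h = 1.000, k = 2.226, so h·k = 2.226.

2.23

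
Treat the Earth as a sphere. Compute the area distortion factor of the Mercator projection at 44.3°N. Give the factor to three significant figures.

1.95

The Mercator projection is conformal; its linear scale factor is the same in every direction and equals sec φ = 1/cos φ.
Areal scale = k² = sec²φ = 1/cos²(44.3°) = 1/0.7157² = 1.952.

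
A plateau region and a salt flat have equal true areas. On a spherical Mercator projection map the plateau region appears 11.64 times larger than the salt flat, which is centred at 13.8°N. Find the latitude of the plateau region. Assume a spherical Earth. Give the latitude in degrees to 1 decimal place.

73.5°

For equal true areas on Mercator, apparent areas scale as sec²φ, so the ratio is cos²φ₂ / cos²φ₁.
cos²φ₂ / cos²φ₁ = 11.64  ⇒  cos φ₁ = cos 13.8° / √11.64 = 0.9711/3.412 = 0.2846.
φ₁ = arccos(0.2846) ≈ 73.5°.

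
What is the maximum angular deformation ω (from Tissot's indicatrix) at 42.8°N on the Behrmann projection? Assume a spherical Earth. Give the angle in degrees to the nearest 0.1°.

18.9°

Behrmann is a cylindrical equal-area projection with standard parallels at ±30°. Cylindrical equal-area (φ₀ = 30°): h = cos φ / cos 30° along meridians, k = cos 30° / cos φ along parallels; h·k = 1.
At 42.8°: h = 0.8472, k = 1.180; principal scales a = 1.180, b = 0.8472.
sin(ω/2) = (a − b)/(a + b) = 0.3331/2.028 = 0.1643, so ω = 2 arcsin(0.1643) ≈ 18.9°.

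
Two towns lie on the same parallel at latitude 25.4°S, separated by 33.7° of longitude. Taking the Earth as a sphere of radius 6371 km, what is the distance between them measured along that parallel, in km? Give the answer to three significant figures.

3390 km

Arc length along a parallel = R cos φ · Δλ (with Δλ in radians).
= 6371 × cos 25.4° × (33.7° × π/180) = 6371 × 0.9033 × 0.5882 ≈ 3390 km.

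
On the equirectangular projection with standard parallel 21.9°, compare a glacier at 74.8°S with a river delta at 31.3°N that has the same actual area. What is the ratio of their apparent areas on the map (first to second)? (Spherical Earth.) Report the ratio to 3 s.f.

With standard parallel φ₀ = 21.9°, the equirectangular projection gives x = Rλ cos φ₀, y = Rφ, so h = 1 and k = cos 21.9° / cos φ.
Areal scale at 74.8°: h·k = 1.000 × 3.539 = 3.539.
Areal scale at 31.3°: h·k = 1.000 × 1.086 = 1.086.
Ratio = 3.539/1.086 ≈ 3.26.

3.26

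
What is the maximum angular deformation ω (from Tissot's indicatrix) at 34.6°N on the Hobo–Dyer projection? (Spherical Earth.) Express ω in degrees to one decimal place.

Hobo–Dyer is a cylindrical equal-area projection with standard parallels at ±37.5°. For cylindrical equal-area with standard parallel φ₀, h = cos φ / cos φ₀ and k = cos φ₀ / cos φ, so h·k = 1.
At 34.6°: h = 1.038, k = 0.9638; principal scales a = 1.038, b = 0.9638.
sin(ω/2) = (a − b)/(a + b) = 0.07372/2.001 = 0.03684, so ω = 2 arcsin(0.03684) ≈ 4.2°.

4.2°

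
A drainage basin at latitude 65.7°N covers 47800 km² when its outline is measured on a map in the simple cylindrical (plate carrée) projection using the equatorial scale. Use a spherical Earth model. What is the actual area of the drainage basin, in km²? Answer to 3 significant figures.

For the equirectangular projection with φ₀ = 0 (plate carrée), h = 1 along meridians and k = sec φ along parallels.
Areal scale = h·k = 1 × sec φ; at 65.7°, h = 1.000, k = 2.430, so h·k = 2.430.
True area = apparent / (areal scale) = 47800 / 2.430 ≈ 19700 km².

19700 km²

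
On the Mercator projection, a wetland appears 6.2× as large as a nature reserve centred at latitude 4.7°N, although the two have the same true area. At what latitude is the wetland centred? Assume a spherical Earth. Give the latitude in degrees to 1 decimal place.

66.4°

For equal true areas on Mercator, apparent areas scale as sec²φ, so the ratio is cos²φ₂ / cos²φ₁.
cos²φ₂ / cos²φ₁ = 6.2  ⇒  cos φ₁ = cos 4.7° / √6.2 = 0.9966/2.490 = 0.4003.
φ₁ = arccos(0.4003) ≈ 66.4°.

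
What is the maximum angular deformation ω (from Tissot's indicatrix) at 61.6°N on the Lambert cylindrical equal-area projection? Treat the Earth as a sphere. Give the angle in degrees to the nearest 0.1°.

78.3°

The Lambert cylindrical equal-area projection is the cylindrical equal-area projection with its standard parallel at the equator (φ₀ = 0). A cylindrical equal-area projection with standard parallel φ₀ has meridian scale h = cos φ / cos φ₀ and parallel scale k = cos φ₀ / cos φ (so areas are preserved, h·k = 1).
At 61.6°: h = 0.4756, k = 2.103; principal scales a = 2.103, b = 0.4756.
sin(ω/2) = (a − b)/(a + b) = 1.627/2.578 = 0.6310, so ω = 2 arcsin(0.6310) ≈ 78.3°.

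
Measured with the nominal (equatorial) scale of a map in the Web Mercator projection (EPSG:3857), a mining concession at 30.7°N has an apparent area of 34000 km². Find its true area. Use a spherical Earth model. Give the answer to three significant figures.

25100 km²

Mercator is conformal, so the point scale is isotropic: h = k = sec φ = 1/cos φ.
Areal scale = k² = sec²φ = 1/cos²(30.7°) = 1/0.8599² = 1.353.
True area = apparent / (areal scale) = 34000 / 1.353 ≈ 25100 km².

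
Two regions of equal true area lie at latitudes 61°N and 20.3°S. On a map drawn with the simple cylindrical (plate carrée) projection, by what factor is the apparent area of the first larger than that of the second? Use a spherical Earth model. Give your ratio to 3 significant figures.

1.93

In the plate carrée (x = Rλ, y = Rφ), meridians are true-scale (h = 1) and parallels are stretched by k = sec φ.
Areal scale at 61°: h·k = 1.000 × 2.063 = 2.063.
Areal scale at 20.3°: h·k = 1.000 × 1.066 = 1.066.
Ratio = 2.063/1.066 ≈ 1.93.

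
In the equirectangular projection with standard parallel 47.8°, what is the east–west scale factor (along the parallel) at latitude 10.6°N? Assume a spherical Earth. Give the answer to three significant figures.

0.683

With standard parallel φ₀ = 47.8°, the equirectangular projection gives x = Rλ cos φ₀, y = Rφ, so h = 1 and k = cos 47.8° / cos φ.
k = cos 47.8° / cos 10.6° = 0.6717/0.9829 = 0.6834.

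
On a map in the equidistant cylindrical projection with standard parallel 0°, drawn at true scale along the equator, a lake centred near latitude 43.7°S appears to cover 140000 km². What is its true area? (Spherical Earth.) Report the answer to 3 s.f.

For the equirectangular projection with φ₀ = 0 (plate carrée), h = 1 along meridians and k = sec φ along parallels.
Areal scale = h·k = 1 × sec φ; at 43.7°, h = 1.000, k = 1.383, so h·k = 1.383.
True area = apparent / (areal scale) = 140000 / 1.383 ≈ 101000 km².

101000 km²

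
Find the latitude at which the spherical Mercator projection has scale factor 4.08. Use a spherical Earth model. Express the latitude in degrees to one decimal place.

Mercator scale is k = sec φ = 1/cos φ.
1/cos φ = 4.08  ⇒  cos φ = 0.2451  ⇒  φ = arccos(0.2451) ≈ 75.8°.

75.8°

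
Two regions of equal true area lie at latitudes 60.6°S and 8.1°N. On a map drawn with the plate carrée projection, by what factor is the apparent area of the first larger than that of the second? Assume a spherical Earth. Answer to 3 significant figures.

In the plate carrée (x = Rλ, y = Rφ), meridians are true-scale (h = 1) and parallels are stretched by k = sec φ.
Areal scale at 60.6°: h·k = 1.000 × 2.037 = 2.037.
Areal scale at 8.1°: h·k = 1.000 × 1.010 = 1.010.
Ratio = 2.037/1.010 ≈ 2.02.

2.02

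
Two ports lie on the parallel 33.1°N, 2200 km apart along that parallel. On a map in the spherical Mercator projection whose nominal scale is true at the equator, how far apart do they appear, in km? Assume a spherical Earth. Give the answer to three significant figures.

2630 km

The Mercator projection is conformal; its linear scale factor is the same in every direction and equals sec φ = 1/cos φ.
Along the parallel, k = sec 33.1° = 1/0.8377 = 1.194.
Map distance = 2200 × 1.194 ≈ 2630 km.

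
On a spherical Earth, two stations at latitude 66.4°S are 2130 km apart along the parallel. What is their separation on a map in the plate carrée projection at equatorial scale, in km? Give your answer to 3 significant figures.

5320 km

Plate carrée maps x = Rλ, y = Rφ. The meridian scale is h = 1 and the parallel scale is k = 1/cos φ = sec φ.
Along the parallel, k = sec 66.4° = 1/0.4003 = 2.498.
Map distance = 2130 × 2.498 ≈ 5320 km.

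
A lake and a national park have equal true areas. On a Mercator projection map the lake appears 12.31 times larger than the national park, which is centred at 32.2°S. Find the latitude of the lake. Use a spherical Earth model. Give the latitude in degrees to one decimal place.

76.0°

On Mercator, (apparent₁)/(apparent₂) = sec²φ₁ / sec²φ₂ when true areas are equal.
cos²φ₂ / cos²φ₁ = 12.31  ⇒  cos φ₁ = cos 32.2° / √12.31 = 0.8462/3.509 = 0.2412.
φ₁ = arccos(0.2412) ≈ 76.0°.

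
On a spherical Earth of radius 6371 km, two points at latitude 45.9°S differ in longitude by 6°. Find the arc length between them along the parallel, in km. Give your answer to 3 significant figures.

Arc length along a parallel = R cos φ · Δλ (with Δλ in radians).
= 6371 × cos 45.9° × (6° × π/180) = 6371 × 0.6959 × 0.1047 ≈ 464 km.

464 km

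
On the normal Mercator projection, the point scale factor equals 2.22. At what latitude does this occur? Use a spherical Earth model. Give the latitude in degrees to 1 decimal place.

63.2°

Mercator scale is k = sec φ = 1/cos φ.
1/cos φ = 2.22  ⇒  cos φ = 0.4505  ⇒  φ = arccos(0.4505) ≈ 63.2°.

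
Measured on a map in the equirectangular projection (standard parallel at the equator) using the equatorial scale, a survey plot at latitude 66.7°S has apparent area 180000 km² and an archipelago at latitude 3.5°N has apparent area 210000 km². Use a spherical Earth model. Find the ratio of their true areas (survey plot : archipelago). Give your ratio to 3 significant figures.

0.340

On the plate carrée, areal scale = h·k = 1 × sec φ, so true area = apparent × cos φ.
True area of survey plot: 180000 × cos(66.7°) = 180000 × 0.3955 = 71200 km².
True area of archipelago: 210000 × cos(3.5°) = 210000 × 0.9981 = 209600 km².
Ratio = 71200 / 209600 ≈ 0.340.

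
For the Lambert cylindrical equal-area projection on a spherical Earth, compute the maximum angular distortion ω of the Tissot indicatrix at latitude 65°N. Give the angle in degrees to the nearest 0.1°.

The Lambert cylindrical equal-area projection is the cylindrical equal-area projection with its standard parallel at the equator (φ₀ = 0). Cylindrical equal-area (φ₀ = 0°): h = cos φ / cos 0° along meridians, k = cos 0° / cos φ along parallels; h·k = 1.
At 65°: h = 0.4226, k = 2.366; principal scales a = 2.366, b = 0.4226.
sin(ω/2) = (a − b)/(a + b) = 1.944/2.789 = 0.6969, so ω = 2 arcsin(0.6969) ≈ 88.4°.

88.4°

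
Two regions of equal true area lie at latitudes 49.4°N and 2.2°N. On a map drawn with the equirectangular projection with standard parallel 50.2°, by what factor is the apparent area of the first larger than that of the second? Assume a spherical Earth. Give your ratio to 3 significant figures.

With standard parallel φ₀ = 50.2°, the equirectangular projection gives x = Rλ cos φ₀, y = Rφ, so h = 1 and k = cos 50.2° / cos φ.
Areal scale at 49.4°: h·k = 1.000 × 0.9836 = 0.9836.
Areal scale at 2.2°: h·k = 1.000 × 0.6406 = 0.6406.
Ratio = 0.9836/0.6406 ≈ 1.54.

1.54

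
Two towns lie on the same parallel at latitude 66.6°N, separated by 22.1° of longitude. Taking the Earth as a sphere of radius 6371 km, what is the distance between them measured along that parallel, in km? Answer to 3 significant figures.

Arc length along a parallel = R cos φ · Δλ (with Δλ in radians).
= 6371 × cos 66.6° × (22.1° × π/180) = 6371 × 0.3971 × 0.3857 ≈ 976 km.

976 km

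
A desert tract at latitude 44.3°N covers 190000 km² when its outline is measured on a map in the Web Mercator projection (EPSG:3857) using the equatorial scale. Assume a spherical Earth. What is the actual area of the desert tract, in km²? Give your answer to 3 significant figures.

For Mercator, h = k = sec φ (a conformal cylindrical projection has a single point scale, 1/cos φ).
Areal scale = k² = sec²φ = 1/cos²(44.3°) = 1/0.7157² = 1.952.
True area = apparent / (areal scale) = 190000 / 1.952 ≈ 97300 km².

97300 km²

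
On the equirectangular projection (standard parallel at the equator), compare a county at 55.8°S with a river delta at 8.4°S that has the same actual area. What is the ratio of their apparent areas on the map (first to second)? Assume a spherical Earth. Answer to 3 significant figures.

1.76

For the equirectangular projection with φ₀ = 0 (plate carrée), h = 1 along meridians and k = sec φ along parallels.
Areal scale at 55.8°: h·k = 1.000 × 1.779 = 1.779.
Areal scale at 8.4°: h·k = 1.000 × 1.011 = 1.011.
Ratio = 1.779/1.011 ≈ 1.76.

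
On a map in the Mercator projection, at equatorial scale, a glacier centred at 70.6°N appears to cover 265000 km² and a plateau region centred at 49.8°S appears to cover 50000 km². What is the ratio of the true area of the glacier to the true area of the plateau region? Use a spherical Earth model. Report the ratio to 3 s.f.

1.40

On Mercator the areal scale is sec²φ, so true area = apparent × cos²φ.
True area of glacier: 265000 × cos²(70.6°) = 265000 × 0.1103 = 29240 km².
True area of plateau region: 50000 × cos²(49.8°) = 50000 × 0.4166 = 20830 km².
Ratio = 29240 / 20830 ≈ 1.40.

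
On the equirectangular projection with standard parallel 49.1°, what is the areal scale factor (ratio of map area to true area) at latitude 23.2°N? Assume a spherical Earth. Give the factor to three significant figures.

With standard parallel φ₀ = 49.1°, the equirectangular projection gives x = Rλ cos φ₀, y = Rφ, so h = 1 and k = cos 49.1° / cos φ.
Areal scale = h·k = 1 × cos φ₀ / cos φ; at 23.2°, h = 1.000, k = 0.7123, so h·k = 0.7123.

0.712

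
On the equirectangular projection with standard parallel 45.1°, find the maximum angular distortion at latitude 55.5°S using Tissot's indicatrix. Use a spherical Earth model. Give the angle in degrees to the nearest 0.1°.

With standard parallel φ₀ = 45.1°, the equirectangular projection gives x = Rλ cos φ₀, y = Rφ, so h = 1 and k = cos 45.1° / cos φ.
At 55.5°: h = 1.000, k = 1.246; principal scales a = 1.246, b = 1.000.
sin(ω/2) = (a − b)/(a + b) = 0.2462/2.246 = 0.1096, so ω = 2 arcsin(0.1096) ≈ 12.6°.

12.6°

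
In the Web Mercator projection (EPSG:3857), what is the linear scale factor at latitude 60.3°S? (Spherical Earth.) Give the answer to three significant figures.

For Mercator, h = k = sec φ (a conformal cylindrical projection has a single point scale, 1/cos φ).
k = 1/cos 60.3° = 1/0.4955 = 2.018.

2.02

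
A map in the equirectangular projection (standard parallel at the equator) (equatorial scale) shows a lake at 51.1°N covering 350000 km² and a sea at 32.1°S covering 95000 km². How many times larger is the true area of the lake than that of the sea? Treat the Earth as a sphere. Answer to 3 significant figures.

2.73

Plate carrée has h = 1 and k = sec φ, giving areal scale sec φ; true area = (apparent area) · cos φ.
True area of lake: 350000 × cos(51.1°) = 350000 × 0.6280 = 219800 km².
True area of sea: 95000 × cos(32.1°) = 95000 × 0.8471 = 80480 km².
Ratio = 219800 / 80480 ≈ 2.73.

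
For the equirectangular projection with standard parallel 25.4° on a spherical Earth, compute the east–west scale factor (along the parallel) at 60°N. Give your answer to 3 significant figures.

1.81

With standard parallel φ₀ = 25.4°, the equirectangular projection gives x = Rλ cos φ₀, y = Rφ, so h = 1 and k = cos 25.4° / cos φ.
k = cos 25.4° / cos 60° = 0.9033/0.5000 = 1.807.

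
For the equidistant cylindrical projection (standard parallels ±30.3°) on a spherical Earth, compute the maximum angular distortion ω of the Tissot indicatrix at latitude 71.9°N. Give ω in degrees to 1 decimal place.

56.2°

In the equirectangular projection with standard parallel φ₀ = 30.3° (x = Rλ cos φ₀, y = Rφ), meridians are true-scale (h = 1) and the parallel scale is k = cos φ₀ / cos φ.
At 71.9°: h = 1.000, k = 2.779; principal scales a = 2.779, b = 1.000.
sin(ω/2) = (a − b)/(a + b) = 1.779/3.779 = 0.4708, so ω = 2 arcsin(0.4708) ≈ 56.2°.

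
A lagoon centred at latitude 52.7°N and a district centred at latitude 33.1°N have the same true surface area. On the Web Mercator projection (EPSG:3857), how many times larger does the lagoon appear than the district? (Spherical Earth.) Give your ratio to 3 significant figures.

Mercator is conformal with k = sec φ, so areal scale = k² = sec²φ.
At 52.7°: sec²(52.7°) = 1/0.6060² = 2.723.
At 33.1°: sec²(33.1°) = 1/0.8377² = 1.425.
Ratio = 2.723/1.425 = cos²(33.1°)/cos²(52.7°) ≈ 1.91.

1.91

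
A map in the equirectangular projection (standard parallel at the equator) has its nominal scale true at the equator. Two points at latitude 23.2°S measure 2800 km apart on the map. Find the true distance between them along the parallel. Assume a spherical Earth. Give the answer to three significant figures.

2570 km

Plate carrée maps x = Rλ, y = Rφ. The meridian scale is h = 1 and the parallel scale is k = 1/cos φ = sec φ.
Along the parallel at 23.2°, map distances are exaggerated by k = sec 23.2° = 1.088.
True distance = 2800 / 1.088 = 2800 × cos 23.2° ≈ 2570 km.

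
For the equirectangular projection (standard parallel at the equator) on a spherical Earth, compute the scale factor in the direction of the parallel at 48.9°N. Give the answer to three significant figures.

1.52

In the plate carrée (x = Rλ, y = Rφ), meridians are true-scale (h = 1) and parallels are stretched by k = sec φ.
k = 1/cos 48.9° = 1/0.6574 = 1.521.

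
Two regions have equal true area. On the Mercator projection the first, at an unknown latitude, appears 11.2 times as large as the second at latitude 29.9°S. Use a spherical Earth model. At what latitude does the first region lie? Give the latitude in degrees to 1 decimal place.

On Mercator, (apparent₁)/(apparent₂) = sec²φ₁ / sec²φ₂ when true areas are equal.
cos²φ₂ / cos²φ₁ = 11.2  ⇒  cos φ₁ = cos 29.9° / √11.2 = 0.8669/3.347 = 0.2590.
φ₁ = arccos(0.2590) ≈ 75.0°.

75.0°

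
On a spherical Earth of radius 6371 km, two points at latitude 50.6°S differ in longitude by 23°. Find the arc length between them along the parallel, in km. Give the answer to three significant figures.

1620 km

Arc length along a parallel = R cos φ · Δλ (with Δλ in radians).
= 6371 × cos 50.6° × (23° × π/180) = 6371 × 0.6347 × 0.4014 ≈ 1620 km.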